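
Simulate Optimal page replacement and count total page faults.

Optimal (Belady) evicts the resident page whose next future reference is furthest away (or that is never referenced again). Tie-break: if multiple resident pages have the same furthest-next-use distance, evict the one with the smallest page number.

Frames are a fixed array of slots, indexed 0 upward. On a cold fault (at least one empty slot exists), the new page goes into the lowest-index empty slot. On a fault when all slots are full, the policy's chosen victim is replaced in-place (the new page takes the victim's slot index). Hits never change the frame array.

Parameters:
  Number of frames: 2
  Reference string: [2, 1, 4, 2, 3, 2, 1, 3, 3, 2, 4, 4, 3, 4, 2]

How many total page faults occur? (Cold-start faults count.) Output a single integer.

Step 0: ref 2 → FAULT, frames=[2,-]
Step 1: ref 1 → FAULT, frames=[2,1]
Step 2: ref 4 → FAULT (evict 1), frames=[2,4]
Step 3: ref 2 → HIT, frames=[2,4]
Step 4: ref 3 → FAULT (evict 4), frames=[2,3]
Step 5: ref 2 → HIT, frames=[2,3]
Step 6: ref 1 → FAULT (evict 2), frames=[1,3]
Step 7: ref 3 → HIT, frames=[1,3]
Step 8: ref 3 → HIT, frames=[1,3]
Step 9: ref 2 → FAULT (evict 1), frames=[2,3]
Step 10: ref 4 → FAULT (evict 2), frames=[4,3]
Step 11: ref 4 → HIT, frames=[4,3]
Step 12: ref 3 → HIT, frames=[4,3]
Step 13: ref 4 → HIT, frames=[4,3]
Step 14: ref 2 → FAULT (evict 3), frames=[4,2]
Total faults: 8

Answer: 8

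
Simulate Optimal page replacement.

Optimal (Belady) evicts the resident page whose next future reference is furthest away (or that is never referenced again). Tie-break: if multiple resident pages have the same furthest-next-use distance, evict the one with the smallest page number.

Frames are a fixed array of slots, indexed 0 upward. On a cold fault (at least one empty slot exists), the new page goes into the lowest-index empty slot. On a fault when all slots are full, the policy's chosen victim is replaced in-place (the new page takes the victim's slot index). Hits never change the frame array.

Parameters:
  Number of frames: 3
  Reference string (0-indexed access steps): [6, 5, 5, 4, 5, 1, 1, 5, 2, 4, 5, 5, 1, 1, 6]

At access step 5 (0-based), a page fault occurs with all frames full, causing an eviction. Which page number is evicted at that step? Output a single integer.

Answer: 6

Derivation:
Step 0: ref 6 -> FAULT, frames=[6,-,-]
Step 1: ref 5 -> FAULT, frames=[6,5,-]
Step 2: ref 5 -> HIT, frames=[6,5,-]
Step 3: ref 4 -> FAULT, frames=[6,5,4]
Step 4: ref 5 -> HIT, frames=[6,5,4]
Step 5: ref 1 -> FAULT, evict 6, frames=[1,5,4]
At step 5: evicted page 6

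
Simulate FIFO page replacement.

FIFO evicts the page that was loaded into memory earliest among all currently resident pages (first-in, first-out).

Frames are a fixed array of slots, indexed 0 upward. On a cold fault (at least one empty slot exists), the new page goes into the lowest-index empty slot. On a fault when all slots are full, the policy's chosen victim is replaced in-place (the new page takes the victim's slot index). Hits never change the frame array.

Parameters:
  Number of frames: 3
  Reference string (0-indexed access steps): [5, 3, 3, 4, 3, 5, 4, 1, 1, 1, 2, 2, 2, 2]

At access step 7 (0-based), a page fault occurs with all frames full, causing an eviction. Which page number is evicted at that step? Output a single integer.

Step 0: ref 5 -> FAULT, frames=[5,-,-]
Step 1: ref 3 -> FAULT, frames=[5,3,-]
Step 2: ref 3 -> HIT, frames=[5,3,-]
Step 3: ref 4 -> FAULT, frames=[5,3,4]
Step 4: ref 3 -> HIT, frames=[5,3,4]
Step 5: ref 5 -> HIT, frames=[5,3,4]
Step 6: ref 4 -> HIT, frames=[5,3,4]
Step 7: ref 1 -> FAULT, evict 5, frames=[1,3,4]
At step 7: evicted page 5

Answer: 5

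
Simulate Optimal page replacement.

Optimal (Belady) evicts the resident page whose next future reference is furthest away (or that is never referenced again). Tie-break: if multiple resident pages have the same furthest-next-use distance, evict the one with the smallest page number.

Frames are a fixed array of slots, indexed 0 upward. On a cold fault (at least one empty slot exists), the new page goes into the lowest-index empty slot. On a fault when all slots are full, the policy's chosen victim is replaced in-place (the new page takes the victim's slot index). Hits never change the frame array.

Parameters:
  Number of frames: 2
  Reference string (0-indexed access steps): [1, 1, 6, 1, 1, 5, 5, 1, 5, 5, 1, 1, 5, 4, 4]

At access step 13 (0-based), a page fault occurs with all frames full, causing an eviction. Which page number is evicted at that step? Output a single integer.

Answer: 1

Derivation:
Step 0: ref 1 -> FAULT, frames=[1,-]
Step 1: ref 1 -> HIT, frames=[1,-]
Step 2: ref 6 -> FAULT, frames=[1,6]
Step 3: ref 1 -> HIT, frames=[1,6]
Step 4: ref 1 -> HIT, frames=[1,6]
Step 5: ref 5 -> FAULT, evict 6, frames=[1,5]
Step 6: ref 5 -> HIT, frames=[1,5]
Step 7: ref 1 -> HIT, frames=[1,5]
Step 8: ref 5 -> HIT, frames=[1,5]
Step 9: ref 5 -> HIT, frames=[1,5]
Step 10: ref 1 -> HIT, frames=[1,5]
Step 11: ref 1 -> HIT, frames=[1,5]
Step 12: ref 5 -> HIT, frames=[1,5]
Step 13: ref 4 -> FAULT, evict 1, frames=[4,5]
At step 13: evicted page 1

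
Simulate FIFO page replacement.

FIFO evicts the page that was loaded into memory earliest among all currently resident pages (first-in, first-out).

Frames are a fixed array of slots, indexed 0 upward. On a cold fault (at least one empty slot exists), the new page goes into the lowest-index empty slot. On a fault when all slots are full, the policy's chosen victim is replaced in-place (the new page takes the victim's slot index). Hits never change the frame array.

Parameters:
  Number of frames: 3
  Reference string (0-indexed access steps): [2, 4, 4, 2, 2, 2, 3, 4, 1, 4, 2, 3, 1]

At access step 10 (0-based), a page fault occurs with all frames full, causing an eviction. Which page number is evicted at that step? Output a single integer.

Step 0: ref 2 -> FAULT, frames=[2,-,-]
Step 1: ref 4 -> FAULT, frames=[2,4,-]
Step 2: ref 4 -> HIT, frames=[2,4,-]
Step 3: ref 2 -> HIT, frames=[2,4,-]
Step 4: ref 2 -> HIT, frames=[2,4,-]
Step 5: ref 2 -> HIT, frames=[2,4,-]
Step 6: ref 3 -> FAULT, frames=[2,4,3]
Step 7: ref 4 -> HIT, frames=[2,4,3]
Step 8: ref 1 -> FAULT, evict 2, frames=[1,4,3]
Step 9: ref 4 -> HIT, frames=[1,4,3]
Step 10: ref 2 -> FAULT, evict 4, frames=[1,2,3]
At step 10: evicted page 4

Answer: 4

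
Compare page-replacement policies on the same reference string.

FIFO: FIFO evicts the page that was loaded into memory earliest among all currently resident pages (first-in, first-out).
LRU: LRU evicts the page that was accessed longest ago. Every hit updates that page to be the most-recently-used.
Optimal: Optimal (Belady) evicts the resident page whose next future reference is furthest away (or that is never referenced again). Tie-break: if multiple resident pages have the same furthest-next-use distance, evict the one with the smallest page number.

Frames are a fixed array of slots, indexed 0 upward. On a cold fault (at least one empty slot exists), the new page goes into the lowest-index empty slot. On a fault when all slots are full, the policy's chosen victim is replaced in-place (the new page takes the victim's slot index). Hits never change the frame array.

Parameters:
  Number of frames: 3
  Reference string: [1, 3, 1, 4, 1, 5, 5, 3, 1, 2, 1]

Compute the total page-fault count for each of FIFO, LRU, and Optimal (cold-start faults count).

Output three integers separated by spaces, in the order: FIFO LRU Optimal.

Answer: 6 6 5

Derivation:
--- FIFO ---
  step 0: ref 1 -> FAULT, frames=[1,-,-] (faults so far: 1)
  step 1: ref 3 -> FAULT, frames=[1,3,-] (faults so far: 2)
  step 2: ref 1 -> HIT, frames=[1,3,-] (faults so far: 2)
  step 3: ref 4 -> FAULT, frames=[1,3,4] (faults so far: 3)
  step 4: ref 1 -> HIT, frames=[1,3,4] (faults so far: 3)
  step 5: ref 5 -> FAULT, evict 1, frames=[5,3,4] (faults so far: 4)
  step 6: ref 5 -> HIT, frames=[5,3,4] (faults so far: 4)
  step 7: ref 3 -> HIT, frames=[5,3,4] (faults so far: 4)
  step 8: ref 1 -> FAULT, evict 3, frames=[5,1,4] (faults so far: 5)
  step 9: ref 2 -> FAULT, evict 4, frames=[5,1,2] (faults so far: 6)
  step 10: ref 1 -> HIT, frames=[5,1,2] (faults so far: 6)
  FIFO total faults: 6
--- LRU ---
  step 0: ref 1 -> FAULT, frames=[1,-,-] (faults so far: 1)
  step 1: ref 3 -> FAULT, frames=[1,3,-] (faults so far: 2)
  step 2: ref 1 -> HIT, frames=[1,3,-] (faults so far: 2)
  step 3: ref 4 -> FAULT, frames=[1,3,4] (faults so far: 3)
  step 4: ref 1 -> HIT, frames=[1,3,4] (faults so far: 3)
  step 5: ref 5 -> FAULT, evict 3, frames=[1,5,4] (faults so far: 4)
  step 6: ref 5 -> HIT, frames=[1,5,4] (faults so far: 4)
  step 7: ref 3 -> FAULT, evict 4, frames=[1,5,3] (faults so far: 5)
  step 8: ref 1 -> HIT, frames=[1,5,3] (faults so far: 5)
  step 9: ref 2 -> FAULT, evict 5, frames=[1,2,3] (faults so far: 6)
  step 10: ref 1 -> HIT, frames=[1,2,3] (faults so far: 6)
  LRU total faults: 6
--- Optimal ---
  step 0: ref 1 -> FAULT, frames=[1,-,-] (faults so far: 1)
  step 1: ref 3 -> FAULT, frames=[1,3,-] (faults so far: 2)
  step 2: ref 1 -> HIT, frames=[1,3,-] (faults so far: 2)
  step 3: ref 4 -> FAULT, frames=[1,3,4] (faults so far: 3)
  step 4: ref 1 -> HIT, frames=[1,3,4] (faults so far: 3)
  step 5: ref 5 -> FAULT, evict 4, frames=[1,3,5] (faults so far: 4)
  step 6: ref 5 -> HIT, frames=[1,3,5] (faults so far: 4)
  step 7: ref 3 -> HIT, frames=[1,3,5] (faults so far: 4)
  step 8: ref 1 -> HIT, frames=[1,3,5] (faults so far: 4)
  step 9: ref 2 -> FAULT, evict 3, frames=[1,2,5] (faults so far: 5)
  step 10: ref 1 -> HIT, frames=[1,2,5] (faults so far: 5)
  Optimal total faults: 5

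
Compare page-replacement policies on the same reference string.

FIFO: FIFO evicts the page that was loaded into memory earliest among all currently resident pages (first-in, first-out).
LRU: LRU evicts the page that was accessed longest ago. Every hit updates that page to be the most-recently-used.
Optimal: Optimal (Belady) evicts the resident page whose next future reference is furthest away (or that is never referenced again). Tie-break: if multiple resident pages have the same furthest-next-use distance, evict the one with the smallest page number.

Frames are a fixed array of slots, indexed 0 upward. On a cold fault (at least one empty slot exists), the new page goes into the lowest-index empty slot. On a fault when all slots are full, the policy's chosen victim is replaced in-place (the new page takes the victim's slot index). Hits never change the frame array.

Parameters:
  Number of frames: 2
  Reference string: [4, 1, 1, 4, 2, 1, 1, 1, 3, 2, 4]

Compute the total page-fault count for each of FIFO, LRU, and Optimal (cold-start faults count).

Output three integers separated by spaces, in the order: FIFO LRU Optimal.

--- FIFO ---
  step 0: ref 4 -> FAULT, frames=[4,-] (faults so far: 1)
  step 1: ref 1 -> FAULT, frames=[4,1] (faults so far: 2)
  step 2: ref 1 -> HIT, frames=[4,1] (faults so far: 2)
  step 3: ref 4 -> HIT, frames=[4,1] (faults so far: 2)
  step 4: ref 2 -> FAULT, evict 4, frames=[2,1] (faults so far: 3)
  step 5: ref 1 -> HIT, frames=[2,1] (faults so far: 3)
  step 6: ref 1 -> HIT, frames=[2,1] (faults so far: 3)
  step 7: ref 1 -> HIT, frames=[2,1] (faults so far: 3)
  step 8: ref 3 -> FAULT, evict 1, frames=[2,3] (faults so far: 4)
  step 9: ref 2 -> HIT, frames=[2,3] (faults so far: 4)
  step 10: ref 4 -> FAULT, evict 2, frames=[4,3] (faults so far: 5)
  FIFO total faults: 5
--- LRU ---
  step 0: ref 4 -> FAULT, frames=[4,-] (faults so far: 1)
  step 1: ref 1 -> FAULT, frames=[4,1] (faults so far: 2)
  step 2: ref 1 -> HIT, frames=[4,1] (faults so far: 2)
  step 3: ref 4 -> HIT, frames=[4,1] (faults so far: 2)
  step 4: ref 2 -> FAULT, evict 1, frames=[4,2] (faults so far: 3)
  step 5: ref 1 -> FAULT, evict 4, frames=[1,2] (faults so far: 4)
  step 6: ref 1 -> HIT, frames=[1,2] (faults so far: 4)
  step 7: ref 1 -> HIT, frames=[1,2] (faults so far: 4)
  step 8: ref 3 -> FAULT, evict 2, frames=[1,3] (faults so far: 5)
  step 9: ref 2 -> FAULT, evict 1, frames=[2,3] (faults so far: 6)
  step 10: ref 4 -> FAULT, evict 3, frames=[2,4] (faults so far: 7)
  LRU total faults: 7
--- Optimal ---
  step 0: ref 4 -> FAULT, frames=[4,-] (faults so far: 1)
  step 1: ref 1 -> FAULT, frames=[4,1] (faults so far: 2)
  step 2: ref 1 -> HIT, frames=[4,1] (faults so far: 2)
  step 3: ref 4 -> HIT, frames=[4,1] (faults so far: 2)
  step 4: ref 2 -> FAULT, evict 4, frames=[2,1] (faults so far: 3)
  step 5: ref 1 -> HIT, frames=[2,1] (faults so far: 3)
  step 6: ref 1 -> HIT, frames=[2,1] (faults so far: 3)
  step 7: ref 1 -> HIT, frames=[2,1] (faults so far: 3)
  step 8: ref 3 -> FAULT, evict 1, frames=[2,3] (faults so far: 4)
  step 9: ref 2 -> HIT, frames=[2,3] (faults so far: 4)
  step 10: ref 4 -> FAULT, evict 2, frames=[4,3] (faults so far: 5)
  Optimal total faults: 5

Answer: 5 7 5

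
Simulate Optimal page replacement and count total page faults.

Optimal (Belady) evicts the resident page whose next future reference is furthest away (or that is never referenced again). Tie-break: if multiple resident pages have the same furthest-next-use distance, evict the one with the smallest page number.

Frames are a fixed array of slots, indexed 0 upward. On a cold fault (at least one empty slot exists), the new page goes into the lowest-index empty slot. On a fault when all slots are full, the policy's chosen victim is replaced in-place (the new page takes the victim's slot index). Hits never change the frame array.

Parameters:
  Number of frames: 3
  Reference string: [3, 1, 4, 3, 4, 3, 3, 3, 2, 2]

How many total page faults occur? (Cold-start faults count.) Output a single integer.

Step 0: ref 3 → FAULT, frames=[3,-,-]
Step 1: ref 1 → FAULT, frames=[3,1,-]
Step 2: ref 4 → FAULT, frames=[3,1,4]
Step 3: ref 3 → HIT, frames=[3,1,4]
Step 4: ref 4 → HIT, frames=[3,1,4]
Step 5: ref 3 → HIT, frames=[3,1,4]
Step 6: ref 3 → HIT, frames=[3,1,4]
Step 7: ref 3 → HIT, frames=[3,1,4]
Step 8: ref 2 → FAULT (evict 1), frames=[3,2,4]
Step 9: ref 2 → HIT, frames=[3,2,4]
Total faults: 4

Answer: 4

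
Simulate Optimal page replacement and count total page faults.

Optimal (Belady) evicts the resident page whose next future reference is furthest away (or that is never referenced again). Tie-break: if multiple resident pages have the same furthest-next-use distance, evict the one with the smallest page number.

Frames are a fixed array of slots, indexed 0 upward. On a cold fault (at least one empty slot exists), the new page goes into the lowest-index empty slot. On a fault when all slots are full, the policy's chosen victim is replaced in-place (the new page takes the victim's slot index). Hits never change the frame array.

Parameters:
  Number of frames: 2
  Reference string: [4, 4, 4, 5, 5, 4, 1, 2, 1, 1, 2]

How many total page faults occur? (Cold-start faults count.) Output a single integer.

Step 0: ref 4 → FAULT, frames=[4,-]
Step 1: ref 4 → HIT, frames=[4,-]
Step 2: ref 4 → HIT, frames=[4,-]
Step 3: ref 5 → FAULT, frames=[4,5]
Step 4: ref 5 → HIT, frames=[4,5]
Step 5: ref 4 → HIT, frames=[4,5]
Step 6: ref 1 → FAULT (evict 4), frames=[1,5]
Step 7: ref 2 → FAULT (evict 5), frames=[1,2]
Step 8: ref 1 → HIT, frames=[1,2]
Step 9: ref 1 → HIT, frames=[1,2]
Step 10: ref 2 → HIT, frames=[1,2]
Total faults: 4

Answer: 4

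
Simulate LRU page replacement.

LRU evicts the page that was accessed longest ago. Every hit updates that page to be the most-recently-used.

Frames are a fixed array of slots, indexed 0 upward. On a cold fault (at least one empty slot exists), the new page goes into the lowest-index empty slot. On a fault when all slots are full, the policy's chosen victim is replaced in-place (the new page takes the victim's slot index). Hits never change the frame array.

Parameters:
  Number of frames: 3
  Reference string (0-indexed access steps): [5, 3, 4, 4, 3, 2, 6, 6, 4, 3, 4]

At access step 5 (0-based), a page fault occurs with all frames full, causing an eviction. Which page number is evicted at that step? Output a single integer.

Step 0: ref 5 -> FAULT, frames=[5,-,-]
Step 1: ref 3 -> FAULT, frames=[5,3,-]
Step 2: ref 4 -> FAULT, frames=[5,3,4]
Step 3: ref 4 -> HIT, frames=[5,3,4]
Step 4: ref 3 -> HIT, frames=[5,3,4]
Step 5: ref 2 -> FAULT, evict 5, frames=[2,3,4]
At step 5: evicted page 5

Answer: 5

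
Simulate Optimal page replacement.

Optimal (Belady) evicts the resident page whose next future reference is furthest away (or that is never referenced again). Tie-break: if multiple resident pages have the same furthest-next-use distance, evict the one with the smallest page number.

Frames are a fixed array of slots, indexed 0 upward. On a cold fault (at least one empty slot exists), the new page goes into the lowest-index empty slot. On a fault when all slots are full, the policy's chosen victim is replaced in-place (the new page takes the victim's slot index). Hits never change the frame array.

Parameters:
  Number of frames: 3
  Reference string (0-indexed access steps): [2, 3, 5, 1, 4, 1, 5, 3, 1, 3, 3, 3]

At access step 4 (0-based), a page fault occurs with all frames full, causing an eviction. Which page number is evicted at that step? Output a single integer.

Answer: 3

Derivation:
Step 0: ref 2 -> FAULT, frames=[2,-,-]
Step 1: ref 3 -> FAULT, frames=[2,3,-]
Step 2: ref 5 -> FAULT, frames=[2,3,5]
Step 3: ref 1 -> FAULT, evict 2, frames=[1,3,5]
Step 4: ref 4 -> FAULT, evict 3, frames=[1,4,5]
At step 4: evicted page 3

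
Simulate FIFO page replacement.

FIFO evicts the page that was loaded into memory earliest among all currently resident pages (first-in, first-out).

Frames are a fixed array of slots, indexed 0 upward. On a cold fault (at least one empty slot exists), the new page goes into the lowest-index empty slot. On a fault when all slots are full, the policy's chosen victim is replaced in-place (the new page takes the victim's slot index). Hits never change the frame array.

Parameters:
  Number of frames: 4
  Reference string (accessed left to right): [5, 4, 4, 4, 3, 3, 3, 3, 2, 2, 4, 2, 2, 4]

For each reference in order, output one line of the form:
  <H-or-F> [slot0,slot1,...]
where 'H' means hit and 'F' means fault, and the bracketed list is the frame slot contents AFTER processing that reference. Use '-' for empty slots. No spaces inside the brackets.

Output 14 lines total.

F [5,-,-,-]
F [5,4,-,-]
H [5,4,-,-]
H [5,4,-,-]
F [5,4,3,-]
H [5,4,3,-]
H [5,4,3,-]
H [5,4,3,-]
F [5,4,3,2]
H [5,4,3,2]
H [5,4,3,2]
H [5,4,3,2]
H [5,4,3,2]
H [5,4,3,2]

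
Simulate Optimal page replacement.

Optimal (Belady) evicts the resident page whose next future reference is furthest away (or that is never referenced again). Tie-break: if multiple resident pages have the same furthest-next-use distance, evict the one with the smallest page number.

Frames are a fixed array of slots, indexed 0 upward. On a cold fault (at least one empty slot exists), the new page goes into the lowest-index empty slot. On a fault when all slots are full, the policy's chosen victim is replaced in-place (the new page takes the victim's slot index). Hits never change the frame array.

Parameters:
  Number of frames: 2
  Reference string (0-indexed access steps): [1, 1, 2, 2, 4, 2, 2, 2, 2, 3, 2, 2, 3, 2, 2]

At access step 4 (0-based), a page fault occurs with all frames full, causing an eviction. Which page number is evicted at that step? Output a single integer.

Answer: 1

Derivation:
Step 0: ref 1 -> FAULT, frames=[1,-]
Step 1: ref 1 -> HIT, frames=[1,-]
Step 2: ref 2 -> FAULT, frames=[1,2]
Step 3: ref 2 -> HIT, frames=[1,2]
Step 4: ref 4 -> FAULT, evict 1, frames=[4,2]
At step 4: evicted page 1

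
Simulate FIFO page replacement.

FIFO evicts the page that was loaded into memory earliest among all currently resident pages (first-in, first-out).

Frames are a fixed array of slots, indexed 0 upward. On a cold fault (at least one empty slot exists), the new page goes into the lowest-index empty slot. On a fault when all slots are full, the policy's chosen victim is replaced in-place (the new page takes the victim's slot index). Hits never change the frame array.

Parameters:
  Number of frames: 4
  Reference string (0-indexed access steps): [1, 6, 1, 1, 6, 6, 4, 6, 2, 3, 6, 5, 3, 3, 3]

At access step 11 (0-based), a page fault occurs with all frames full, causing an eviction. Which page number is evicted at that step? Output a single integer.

Answer: 6

Derivation:
Step 0: ref 1 -> FAULT, frames=[1,-,-,-]
Step 1: ref 6 -> FAULT, frames=[1,6,-,-]
Step 2: ref 1 -> HIT, frames=[1,6,-,-]
Step 3: ref 1 -> HIT, frames=[1,6,-,-]
Step 4: ref 6 -> HIT, frames=[1,6,-,-]
Step 5: ref 6 -> HIT, frames=[1,6,-,-]
Step 6: ref 4 -> FAULT, frames=[1,6,4,-]
Step 7: ref 6 -> HIT, frames=[1,6,4,-]
Step 8: ref 2 -> FAULT, frames=[1,6,4,2]
Step 9: ref 3 -> FAULT, evict 1, frames=[3,6,4,2]
Step 10: ref 6 -> HIT, frames=[3,6,4,2]
Step 11: ref 5 -> FAULT, evict 6, frames=[3,5,4,2]
At step 11: evicted page 6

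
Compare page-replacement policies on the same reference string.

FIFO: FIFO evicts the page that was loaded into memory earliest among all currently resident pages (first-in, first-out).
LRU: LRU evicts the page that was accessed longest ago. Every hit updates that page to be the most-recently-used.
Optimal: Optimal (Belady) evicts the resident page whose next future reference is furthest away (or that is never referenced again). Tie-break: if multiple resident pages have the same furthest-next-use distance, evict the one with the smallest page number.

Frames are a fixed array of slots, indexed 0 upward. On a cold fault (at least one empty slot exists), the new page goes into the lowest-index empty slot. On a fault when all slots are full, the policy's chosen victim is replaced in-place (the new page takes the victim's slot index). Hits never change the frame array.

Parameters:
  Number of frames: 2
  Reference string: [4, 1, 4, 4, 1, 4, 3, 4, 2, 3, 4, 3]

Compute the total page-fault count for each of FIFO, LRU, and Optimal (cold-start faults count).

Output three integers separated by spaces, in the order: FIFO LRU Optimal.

--- FIFO ---
  step 0: ref 4 -> FAULT, frames=[4,-] (faults so far: 1)
  step 1: ref 1 -> FAULT, frames=[4,1] (faults so far: 2)
  step 2: ref 4 -> HIT, frames=[4,1] (faults so far: 2)
  step 3: ref 4 -> HIT, frames=[4,1] (faults so far: 2)
  step 4: ref 1 -> HIT, frames=[4,1] (faults so far: 2)
  step 5: ref 4 -> HIT, frames=[4,1] (faults so far: 2)
  step 6: ref 3 -> FAULT, evict 4, frames=[3,1] (faults so far: 3)
  step 7: ref 4 -> FAULT, evict 1, frames=[3,4] (faults so far: 4)
  step 8: ref 2 -> FAULT, evict 3, frames=[2,4] (faults so far: 5)
  step 9: ref 3 -> FAULT, evict 4, frames=[2,3] (faults so far: 6)
  step 10: ref 4 -> FAULT, evict 2, frames=[4,3] (faults so far: 7)
  step 11: ref 3 -> HIT, frames=[4,3] (faults so far: 7)
  FIFO total faults: 7
--- LRU ---
  step 0: ref 4 -> FAULT, frames=[4,-] (faults so far: 1)
  step 1: ref 1 -> FAULT, frames=[4,1] (faults so far: 2)
  step 2: ref 4 -> HIT, frames=[4,1] (faults so far: 2)
  step 3: ref 4 -> HIT, frames=[4,1] (faults so far: 2)
  step 4: ref 1 -> HIT, frames=[4,1] (faults so far: 2)
  step 5: ref 4 -> HIT, frames=[4,1] (faults so far: 2)
  step 6: ref 3 -> FAULT, evict 1, frames=[4,3] (faults so far: 3)
  step 7: ref 4 -> HIT, frames=[4,3] (faults so far: 3)
  step 8: ref 2 -> FAULT, evict 3, frames=[4,2] (faults so far: 4)
  step 9: ref 3 -> FAULT, evict 4, frames=[3,2] (faults so far: 5)
  step 10: ref 4 -> FAULT, evict 2, frames=[3,4] (faults so far: 6)
  step 11: ref 3 -> HIT, frames=[3,4] (faults so far: 6)
  LRU total faults: 6
--- Optimal ---
  step 0: ref 4 -> FAULT, frames=[4,-] (faults so far: 1)
  step 1: ref 1 -> FAULT, frames=[4,1] (faults so far: 2)
  step 2: ref 4 -> HIT, frames=[4,1] (faults so far: 2)
  step 3: ref 4 -> HIT, frames=[4,1] (faults so far: 2)
  step 4: ref 1 -> HIT, frames=[4,1] (faults so far: 2)
  step 5: ref 4 -> HIT, frames=[4,1] (faults so far: 2)
  step 6: ref 3 -> FAULT, evict 1, frames=[4,3] (faults so far: 3)
  step 7: ref 4 -> HIT, frames=[4,3] (faults so far: 3)
  step 8: ref 2 -> FAULT, evict 4, frames=[2,3] (faults so far: 4)
  step 9: ref 3 -> HIT, frames=[2,3] (faults so far: 4)
  step 10: ref 4 -> FAULT, evict 2, frames=[4,3] (faults so far: 5)
  step 11: ref 3 -> HIT, frames=[4,3] (faults so far: 5)
  Optimal total faults: 5

Answer: 7 6 5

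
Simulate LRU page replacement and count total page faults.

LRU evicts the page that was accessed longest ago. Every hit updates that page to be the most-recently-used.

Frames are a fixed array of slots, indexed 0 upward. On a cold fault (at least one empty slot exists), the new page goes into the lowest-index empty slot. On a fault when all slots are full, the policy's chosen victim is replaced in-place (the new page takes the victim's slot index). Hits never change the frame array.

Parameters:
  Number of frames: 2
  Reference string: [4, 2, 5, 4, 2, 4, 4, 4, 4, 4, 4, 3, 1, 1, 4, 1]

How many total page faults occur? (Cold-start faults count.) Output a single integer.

Answer: 8

Derivation:
Step 0: ref 4 → FAULT, frames=[4,-]
Step 1: ref 2 → FAULT, frames=[4,2]
Step 2: ref 5 → FAULT (evict 4), frames=[5,2]
Step 3: ref 4 → FAULT (evict 2), frames=[5,4]
Step 4: ref 2 → FAULT (evict 5), frames=[2,4]
Step 5: ref 4 → HIT, frames=[2,4]
Step 6: ref 4 → HIT, frames=[2,4]
Step 7: ref 4 → HIT, frames=[2,4]
Step 8: ref 4 → HIT, frames=[2,4]
Step 9: ref 4 → HIT, frames=[2,4]
Step 10: ref 4 → HIT, frames=[2,4]
Step 11: ref 3 → FAULT (evict 2), frames=[3,4]
Step 12: ref 1 → FAULT (evict 4), frames=[3,1]
Step 13: ref 1 → HIT, frames=[3,1]
Step 14: ref 4 → FAULT (evict 3), frames=[4,1]
Step 15: ref 1 → HIT, frames=[4,1]
Total faults: 8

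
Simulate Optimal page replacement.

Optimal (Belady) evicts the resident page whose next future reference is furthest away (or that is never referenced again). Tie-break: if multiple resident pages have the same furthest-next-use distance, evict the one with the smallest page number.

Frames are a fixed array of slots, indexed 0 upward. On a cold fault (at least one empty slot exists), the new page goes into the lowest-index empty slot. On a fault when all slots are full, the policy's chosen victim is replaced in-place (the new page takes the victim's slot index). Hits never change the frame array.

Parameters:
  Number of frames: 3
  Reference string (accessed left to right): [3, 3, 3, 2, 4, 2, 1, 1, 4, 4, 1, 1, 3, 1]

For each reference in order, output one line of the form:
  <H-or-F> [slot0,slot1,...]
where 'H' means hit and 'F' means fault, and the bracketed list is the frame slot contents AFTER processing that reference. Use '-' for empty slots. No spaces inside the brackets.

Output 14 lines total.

F [3,-,-]
H [3,-,-]
H [3,-,-]
F [3,2,-]
F [3,2,4]
H [3,2,4]
F [3,1,4]
H [3,1,4]
H [3,1,4]
H [3,1,4]
H [3,1,4]
H [3,1,4]
H [3,1,4]
H [3,1,4]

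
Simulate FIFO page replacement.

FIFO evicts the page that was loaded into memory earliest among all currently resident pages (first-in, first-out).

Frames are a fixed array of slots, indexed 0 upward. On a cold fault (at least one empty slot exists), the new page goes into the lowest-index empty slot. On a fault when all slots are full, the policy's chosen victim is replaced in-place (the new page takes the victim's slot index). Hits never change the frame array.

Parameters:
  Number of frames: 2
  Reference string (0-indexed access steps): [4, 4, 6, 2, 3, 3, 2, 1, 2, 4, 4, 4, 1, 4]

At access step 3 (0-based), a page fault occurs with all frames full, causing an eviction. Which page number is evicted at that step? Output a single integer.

Step 0: ref 4 -> FAULT, frames=[4,-]
Step 1: ref 4 -> HIT, frames=[4,-]
Step 2: ref 6 -> FAULT, frames=[4,6]
Step 3: ref 2 -> FAULT, evict 4, frames=[2,6]
At step 3: evicted page 4

Answer: 4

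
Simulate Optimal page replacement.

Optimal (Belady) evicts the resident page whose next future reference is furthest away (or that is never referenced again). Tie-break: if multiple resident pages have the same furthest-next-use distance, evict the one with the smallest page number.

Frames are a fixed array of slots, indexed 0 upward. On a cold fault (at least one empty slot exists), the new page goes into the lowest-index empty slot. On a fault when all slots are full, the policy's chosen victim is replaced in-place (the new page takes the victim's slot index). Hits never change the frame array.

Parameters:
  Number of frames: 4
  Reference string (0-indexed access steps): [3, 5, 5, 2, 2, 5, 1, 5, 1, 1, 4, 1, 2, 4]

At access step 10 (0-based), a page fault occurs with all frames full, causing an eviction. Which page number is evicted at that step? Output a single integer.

Step 0: ref 3 -> FAULT, frames=[3,-,-,-]
Step 1: ref 5 -> FAULT, frames=[3,5,-,-]
Step 2: ref 5 -> HIT, frames=[3,5,-,-]
Step 3: ref 2 -> FAULT, frames=[3,5,2,-]
Step 4: ref 2 -> HIT, frames=[3,5,2,-]
Step 5: ref 5 -> HIT, frames=[3,5,2,-]
Step 6: ref 1 -> FAULT, frames=[3,5,2,1]
Step 7: ref 5 -> HIT, frames=[3,5,2,1]
Step 8: ref 1 -> HIT, frames=[3,5,2,1]
Step 9: ref 1 -> HIT, frames=[3,5,2,1]
Step 10: ref 4 -> FAULT, evict 3, frames=[4,5,2,1]
At step 10: evicted page 3

Answer: 3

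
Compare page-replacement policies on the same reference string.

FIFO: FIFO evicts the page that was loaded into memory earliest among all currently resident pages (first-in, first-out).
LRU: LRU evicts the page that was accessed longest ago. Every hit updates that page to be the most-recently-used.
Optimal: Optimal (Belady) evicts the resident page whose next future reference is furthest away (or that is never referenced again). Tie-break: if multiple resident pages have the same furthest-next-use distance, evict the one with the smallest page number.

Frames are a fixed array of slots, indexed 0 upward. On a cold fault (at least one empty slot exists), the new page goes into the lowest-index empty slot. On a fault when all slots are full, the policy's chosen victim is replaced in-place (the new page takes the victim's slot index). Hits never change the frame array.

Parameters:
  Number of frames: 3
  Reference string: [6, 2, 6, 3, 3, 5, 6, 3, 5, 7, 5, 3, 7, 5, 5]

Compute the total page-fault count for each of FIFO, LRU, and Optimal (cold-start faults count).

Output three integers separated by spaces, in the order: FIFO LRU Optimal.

--- FIFO ---
  step 0: ref 6 -> FAULT, frames=[6,-,-] (faults so far: 1)
  step 1: ref 2 -> FAULT, frames=[6,2,-] (faults so far: 2)
  step 2: ref 6 -> HIT, frames=[6,2,-] (faults so far: 2)
  step 3: ref 3 -> FAULT, frames=[6,2,3] (faults so far: 3)
  step 4: ref 3 -> HIT, frames=[6,2,3] (faults so far: 3)
  step 5: ref 5 -> FAULT, evict 6, frames=[5,2,3] (faults so far: 4)
  step 6: ref 6 -> FAULT, evict 2, frames=[5,6,3] (faults so far: 5)
  step 7: ref 3 -> HIT, frames=[5,6,3] (faults so far: 5)
  step 8: ref 5 -> HIT, frames=[5,6,3] (faults so far: 5)
  step 9: ref 7 -> FAULT, evict 3, frames=[5,6,7] (faults so far: 6)
  step 10: ref 5 -> HIT, frames=[5,6,7] (faults so far: 6)
  step 11: ref 3 -> FAULT, evict 5, frames=[3,6,7] (faults so far: 7)
  step 12: ref 7 -> HIT, frames=[3,6,7] (faults so far: 7)
  step 13: ref 5 -> FAULT, evict 6, frames=[3,5,7] (faults so far: 8)
  step 14: ref 5 -> HIT, frames=[3,5,7] (faults so far: 8)
  FIFO total faults: 8
--- LRU ---
  step 0: ref 6 -> FAULT, frames=[6,-,-] (faults so far: 1)
  step 1: ref 2 -> FAULT, frames=[6,2,-] (faults so far: 2)
  step 2: ref 6 -> HIT, frames=[6,2,-] (faults so far: 2)
  step 3: ref 3 -> FAULT, frames=[6,2,3] (faults so far: 3)
  step 4: ref 3 -> HIT, frames=[6,2,3] (faults so far: 3)
  step 5: ref 5 -> FAULT, evict 2, frames=[6,5,3] (faults so far: 4)
  step 6: ref 6 -> HIT, frames=[6,5,3] (faults so far: 4)
  step 7: ref 3 -> HIT, frames=[6,5,3] (faults so far: 4)
  step 8: ref 5 -> HIT, frames=[6,5,3] (faults so far: 4)
  step 9: ref 7 -> FAULT, evict 6, frames=[7,5,3] (faults so far: 5)
  step 10: ref 5 -> HIT, frames=[7,5,3] (faults so far: 5)
  step 11: ref 3 -> HIT, frames=[7,5,3] (faults so far: 5)
  step 12: ref 7 -> HIT, frames=[7,5,3] (faults so far: 5)
  step 13: ref 5 -> HIT, frames=[7,5,3] (faults so far: 5)
  step 14: ref 5 -> HIT, frames=[7,5,3] (faults so far: 5)
  LRU total faults: 5
--- Optimal ---
  step 0: ref 6 -> FAULT, frames=[6,-,-] (faults so far: 1)
  step 1: ref 2 -> FAULT, frames=[6,2,-] (faults so far: 2)
  step 2: ref 6 -> HIT, frames=[6,2,-] (faults so far: 2)
  step 3: ref 3 -> FAULT, frames=[6,2,3] (faults so far: 3)
  step 4: ref 3 -> HIT, frames=[6,2,3] (faults so far: 3)
  step 5: ref 5 -> FAULT, evict 2, frames=[6,5,3] (faults so far: 4)
  step 6: ref 6 -> HIT, frames=[6,5,3] (faults so far: 4)
  step 7: ref 3 -> HIT, frames=[6,5,3] (faults so far: 4)
  step 8: ref 5 -> HIT, frames=[6,5,3] (faults so far: 4)
  step 9: ref 7 -> FAULT, evict 6, frames=[7,5,3] (faults so far: 5)
  step 10: ref 5 -> HIT, frames=[7,5,3] (faults so far: 5)
  step 11: ref 3 -> HIT, frames=[7,5,3] (faults so far: 5)
  step 12: ref 7 -> HIT, frames=[7,5,3] (faults so far: 5)
  step 13: ref 5 -> HIT, frames=[7,5,3] (faults so far: 5)
  step 14: ref 5 -> HIT, frames=[7,5,3] (faults so far: 5)
  Optimal total faults: 5

Answer: 8 5 5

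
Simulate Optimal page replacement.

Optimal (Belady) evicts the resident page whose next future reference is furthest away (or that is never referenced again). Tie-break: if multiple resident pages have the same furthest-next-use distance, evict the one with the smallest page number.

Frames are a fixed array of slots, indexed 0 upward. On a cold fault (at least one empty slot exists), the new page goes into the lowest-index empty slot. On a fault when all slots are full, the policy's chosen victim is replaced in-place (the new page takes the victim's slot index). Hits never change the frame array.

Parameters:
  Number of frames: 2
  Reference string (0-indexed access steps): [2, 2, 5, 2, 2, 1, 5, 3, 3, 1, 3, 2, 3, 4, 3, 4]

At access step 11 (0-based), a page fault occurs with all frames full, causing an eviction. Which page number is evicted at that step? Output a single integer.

Step 0: ref 2 -> FAULT, frames=[2,-]
Step 1: ref 2 -> HIT, frames=[2,-]
Step 2: ref 5 -> FAULT, frames=[2,5]
Step 3: ref 2 -> HIT, frames=[2,5]
Step 4: ref 2 -> HIT, frames=[2,5]
Step 5: ref 1 -> FAULT, evict 2, frames=[1,5]
Step 6: ref 5 -> HIT, frames=[1,5]
Step 7: ref 3 -> FAULT, evict 5, frames=[1,3]
Step 8: ref 3 -> HIT, frames=[1,3]
Step 9: ref 1 -> HIT, frames=[1,3]
Step 10: ref 3 -> HIT, frames=[1,3]
Step 11: ref 2 -> FAULT, evict 1, frames=[2,3]
At step 11: evicted page 1

Answer: 1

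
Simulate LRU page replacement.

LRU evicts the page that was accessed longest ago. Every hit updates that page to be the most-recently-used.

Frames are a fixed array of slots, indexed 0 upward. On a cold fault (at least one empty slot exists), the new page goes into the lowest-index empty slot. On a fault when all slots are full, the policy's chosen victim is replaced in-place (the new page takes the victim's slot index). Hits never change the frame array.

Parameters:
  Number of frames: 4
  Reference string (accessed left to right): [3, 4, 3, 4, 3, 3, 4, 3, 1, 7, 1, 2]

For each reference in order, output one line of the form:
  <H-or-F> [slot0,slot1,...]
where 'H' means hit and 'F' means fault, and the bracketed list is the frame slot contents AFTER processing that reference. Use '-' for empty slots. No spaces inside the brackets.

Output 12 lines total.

F [3,-,-,-]
F [3,4,-,-]
H [3,4,-,-]
H [3,4,-,-]
H [3,4,-,-]
H [3,4,-,-]
H [3,4,-,-]
H [3,4,-,-]
F [3,4,1,-]
F [3,4,1,7]
H [3,4,1,7]
F [3,2,1,7]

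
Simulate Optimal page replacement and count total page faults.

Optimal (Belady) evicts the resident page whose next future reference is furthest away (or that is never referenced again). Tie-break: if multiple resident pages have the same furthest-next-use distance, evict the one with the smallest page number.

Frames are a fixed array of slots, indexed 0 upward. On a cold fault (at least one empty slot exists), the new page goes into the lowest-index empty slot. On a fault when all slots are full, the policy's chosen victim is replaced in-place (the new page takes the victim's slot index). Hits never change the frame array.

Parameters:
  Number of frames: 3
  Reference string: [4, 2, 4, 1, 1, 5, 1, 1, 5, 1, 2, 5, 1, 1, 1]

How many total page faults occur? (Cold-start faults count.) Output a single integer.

Answer: 4

Derivation:
Step 0: ref 4 → FAULT, frames=[4,-,-]
Step 1: ref 2 → FAULT, frames=[4,2,-]
Step 2: ref 4 → HIT, frames=[4,2,-]
Step 3: ref 1 → FAULT, frames=[4,2,1]
Step 4: ref 1 → HIT, frames=[4,2,1]
Step 5: ref 5 → FAULT (evict 4), frames=[5,2,1]
Step 6: ref 1 → HIT, frames=[5,2,1]
Step 7: ref 1 → HIT, frames=[5,2,1]
Step 8: ref 5 → HIT, frames=[5,2,1]
Step 9: ref 1 → HIT, frames=[5,2,1]
Step 10: ref 2 → HIT, frames=[5,2,1]
Step 11: ref 5 → HIT, frames=[5,2,1]
Step 12: ref 1 → HIT, frames=[5,2,1]
Step 13: ref 1 → HIT, frames=[5,2,1]
Step 14: ref 1 → HIT, frames=[5,2,1]
Total faults: 4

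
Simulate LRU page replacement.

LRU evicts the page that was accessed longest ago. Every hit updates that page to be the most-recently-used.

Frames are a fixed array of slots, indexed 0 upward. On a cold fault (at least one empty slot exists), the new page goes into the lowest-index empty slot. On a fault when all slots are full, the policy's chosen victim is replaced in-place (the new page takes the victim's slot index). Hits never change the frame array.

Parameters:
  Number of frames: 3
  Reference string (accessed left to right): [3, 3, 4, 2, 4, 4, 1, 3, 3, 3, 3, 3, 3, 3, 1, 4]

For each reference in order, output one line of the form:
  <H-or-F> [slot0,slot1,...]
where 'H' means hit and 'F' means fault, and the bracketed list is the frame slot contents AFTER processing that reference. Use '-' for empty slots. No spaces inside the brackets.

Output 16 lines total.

F [3,-,-]
H [3,-,-]
F [3,4,-]
F [3,4,2]
H [3,4,2]
H [3,4,2]
F [1,4,2]
F [1,4,3]
H [1,4,3]
H [1,4,3]
H [1,4,3]
H [1,4,3]
H [1,4,3]
H [1,4,3]
H [1,4,3]
H [1,4,3]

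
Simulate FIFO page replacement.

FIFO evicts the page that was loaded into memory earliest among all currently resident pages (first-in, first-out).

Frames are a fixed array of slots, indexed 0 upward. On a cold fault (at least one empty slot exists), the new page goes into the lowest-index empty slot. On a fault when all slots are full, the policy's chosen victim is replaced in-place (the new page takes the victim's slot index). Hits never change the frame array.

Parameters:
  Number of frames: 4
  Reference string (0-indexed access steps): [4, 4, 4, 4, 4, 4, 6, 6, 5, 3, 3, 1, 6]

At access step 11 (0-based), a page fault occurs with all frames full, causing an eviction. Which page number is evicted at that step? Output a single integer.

Answer: 4

Derivation:
Step 0: ref 4 -> FAULT, frames=[4,-,-,-]
Step 1: ref 4 -> HIT, frames=[4,-,-,-]
Step 2: ref 4 -> HIT, frames=[4,-,-,-]
Step 3: ref 4 -> HIT, frames=[4,-,-,-]
Step 4: ref 4 -> HIT, frames=[4,-,-,-]
Step 5: ref 4 -> HIT, frames=[4,-,-,-]
Step 6: ref 6 -> FAULT, frames=[4,6,-,-]
Step 7: ref 6 -> HIT, frames=[4,6,-,-]
Step 8: ref 5 -> FAULT, frames=[4,6,5,-]
Step 9: ref 3 -> FAULT, frames=[4,6,5,3]
Step 10: ref 3 -> HIT, frames=[4,6,5,3]
Step 11: ref 1 -> FAULT, evict 4, frames=[1,6,5,3]
At step 11: evicted page 4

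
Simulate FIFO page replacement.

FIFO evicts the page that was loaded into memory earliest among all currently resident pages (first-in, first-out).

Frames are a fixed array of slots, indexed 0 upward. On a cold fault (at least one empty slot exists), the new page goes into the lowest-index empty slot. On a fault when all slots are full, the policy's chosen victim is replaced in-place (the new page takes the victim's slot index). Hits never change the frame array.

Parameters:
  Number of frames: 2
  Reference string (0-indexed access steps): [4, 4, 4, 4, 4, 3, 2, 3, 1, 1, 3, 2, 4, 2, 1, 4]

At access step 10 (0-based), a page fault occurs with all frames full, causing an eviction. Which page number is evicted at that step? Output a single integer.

Answer: 2

Derivation:
Step 0: ref 4 -> FAULT, frames=[4,-]
Step 1: ref 4 -> HIT, frames=[4,-]
Step 2: ref 4 -> HIT, frames=[4,-]
Step 3: ref 4 -> HIT, frames=[4,-]
Step 4: ref 4 -> HIT, frames=[4,-]
Step 5: ref 3 -> FAULT, frames=[4,3]
Step 6: ref 2 -> FAULT, evict 4, frames=[2,3]
Step 7: ref 3 -> HIT, frames=[2,3]
Step 8: ref 1 -> FAULT, evict 3, frames=[2,1]
Step 9: ref 1 -> HIT, frames=[2,1]
Step 10: ref 3 -> FAULT, evict 2, frames=[3,1]
At step 10: evicted page 2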